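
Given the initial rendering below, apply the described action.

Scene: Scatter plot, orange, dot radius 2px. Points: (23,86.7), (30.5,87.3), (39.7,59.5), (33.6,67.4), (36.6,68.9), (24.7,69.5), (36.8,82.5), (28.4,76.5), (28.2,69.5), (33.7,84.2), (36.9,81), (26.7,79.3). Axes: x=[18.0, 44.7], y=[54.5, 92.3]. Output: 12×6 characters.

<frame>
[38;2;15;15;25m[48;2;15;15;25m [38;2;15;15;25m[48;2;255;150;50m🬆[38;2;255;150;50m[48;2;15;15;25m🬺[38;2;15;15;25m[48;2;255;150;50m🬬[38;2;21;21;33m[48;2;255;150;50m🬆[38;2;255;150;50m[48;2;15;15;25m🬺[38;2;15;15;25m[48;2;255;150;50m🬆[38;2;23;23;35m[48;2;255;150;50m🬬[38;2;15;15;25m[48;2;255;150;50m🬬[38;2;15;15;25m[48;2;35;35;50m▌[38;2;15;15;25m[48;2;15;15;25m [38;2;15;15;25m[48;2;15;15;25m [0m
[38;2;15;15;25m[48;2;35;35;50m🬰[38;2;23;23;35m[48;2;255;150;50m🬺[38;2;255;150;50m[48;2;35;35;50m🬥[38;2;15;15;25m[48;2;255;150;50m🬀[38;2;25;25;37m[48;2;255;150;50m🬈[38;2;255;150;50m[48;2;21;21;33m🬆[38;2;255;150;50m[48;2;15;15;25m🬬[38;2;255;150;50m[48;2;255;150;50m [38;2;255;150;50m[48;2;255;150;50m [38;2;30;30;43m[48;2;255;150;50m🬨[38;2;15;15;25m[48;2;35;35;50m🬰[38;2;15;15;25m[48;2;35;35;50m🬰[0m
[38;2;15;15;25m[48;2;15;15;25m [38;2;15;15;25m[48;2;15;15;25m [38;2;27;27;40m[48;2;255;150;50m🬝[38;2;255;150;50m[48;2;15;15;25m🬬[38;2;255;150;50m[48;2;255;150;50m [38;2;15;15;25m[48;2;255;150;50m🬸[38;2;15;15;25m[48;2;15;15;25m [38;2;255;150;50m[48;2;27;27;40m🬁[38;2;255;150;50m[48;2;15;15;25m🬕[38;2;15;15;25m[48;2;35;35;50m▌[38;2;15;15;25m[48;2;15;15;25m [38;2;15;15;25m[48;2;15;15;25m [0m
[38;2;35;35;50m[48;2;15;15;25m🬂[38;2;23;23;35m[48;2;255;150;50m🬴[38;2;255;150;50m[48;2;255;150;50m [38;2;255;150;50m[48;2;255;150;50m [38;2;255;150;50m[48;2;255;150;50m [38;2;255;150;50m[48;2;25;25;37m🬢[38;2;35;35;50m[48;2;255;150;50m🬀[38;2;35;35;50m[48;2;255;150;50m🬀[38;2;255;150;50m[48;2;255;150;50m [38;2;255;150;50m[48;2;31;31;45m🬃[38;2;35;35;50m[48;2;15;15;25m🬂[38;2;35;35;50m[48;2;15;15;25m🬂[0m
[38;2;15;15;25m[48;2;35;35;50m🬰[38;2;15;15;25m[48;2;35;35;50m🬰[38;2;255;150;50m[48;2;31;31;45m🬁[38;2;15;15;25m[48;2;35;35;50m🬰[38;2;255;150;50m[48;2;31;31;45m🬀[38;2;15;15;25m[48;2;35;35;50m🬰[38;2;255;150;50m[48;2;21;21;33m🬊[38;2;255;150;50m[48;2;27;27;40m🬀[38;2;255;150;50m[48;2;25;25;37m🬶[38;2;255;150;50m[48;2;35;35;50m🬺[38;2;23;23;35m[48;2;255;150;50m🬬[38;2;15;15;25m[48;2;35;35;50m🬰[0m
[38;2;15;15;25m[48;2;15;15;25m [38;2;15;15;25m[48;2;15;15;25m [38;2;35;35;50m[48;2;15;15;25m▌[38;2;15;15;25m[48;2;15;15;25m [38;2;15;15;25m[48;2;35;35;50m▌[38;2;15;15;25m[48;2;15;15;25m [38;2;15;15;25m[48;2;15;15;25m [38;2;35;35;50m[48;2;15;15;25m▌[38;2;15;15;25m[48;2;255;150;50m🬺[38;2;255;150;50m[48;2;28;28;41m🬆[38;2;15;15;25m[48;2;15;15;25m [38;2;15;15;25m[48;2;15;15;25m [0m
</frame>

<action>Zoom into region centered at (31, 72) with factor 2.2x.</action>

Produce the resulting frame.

<frame>
[38;2;15;15;25m[48;2;255;150;50m🬴[38;2;255;150;50m[48;2;255;150;50m [38;2;255;150;50m[48;2;15;15;25m🬛[38;2;15;15;25m[48;2;255;150;50m🬬[38;2;15;15;25m[48;2;35;35;50m▌[38;2;15;15;25m[48;2;15;15;25m [38;2;15;15;25m[48;2;15;15;25m [38;2;35;35;50m[48;2;15;15;25m▌[38;2;15;15;25m[48;2;15;15;25m [38;2;15;15;25m[48;2;35;35;50m▌[38;2;255;150;50m[48;2;15;15;25m🬊[38;2;255;150;50m[48;2;15;15;25m🬝[0m
[38;2;15;15;25m[48;2;35;35;50m🬰[38;2;23;23;35m[48;2;255;150;50m🬺[38;2;35;35;50m[48;2;255;150;50m🬐[38;2;255;150;50m[48;2;255;150;50m [38;2;27;27;40m[48;2;255;150;50m🬸[38;2;15;15;25m[48;2;35;35;50m🬰[38;2;15;15;25m[48;2;35;35;50m🬰[38;2;35;35;50m[48;2;15;15;25m🬛[38;2;15;15;25m[48;2;35;35;50m🬰[38;2;15;15;25m[48;2;35;35;50m🬐[38;2;15;15;25m[48;2;35;35;50m🬰[38;2;15;15;25m[48;2;35;35;50m🬰[0m
[38;2;15;15;25m[48;2;255;150;50m🬬[38;2;15;15;25m[48;2;15;15;25m [38;2;35;35;50m[48;2;15;15;25m▌[38;2;255;150;50m[48;2;15;15;25m🬐[38;2;15;15;25m[48;2;35;35;50m▌[38;2;15;15;25m[48;2;15;15;25m [38;2;15;15;25m[48;2;15;15;25m [38;2;35;35;50m[48;2;15;15;25m▌[38;2;15;15;25m[48;2;15;15;25m [38;2;15;15;25m[48;2;35;35;50m▌[38;2;15;15;25m[48;2;15;15;25m [38;2;15;15;25m[48;2;15;15;25m [0m
[38;2;255;150;50m[48;2;255;150;50m [38;2;255;150;50m[48;2;23;23;35m🬃[38;2;35;35;50m[48;2;255;150;50m🬐[38;2;255;150;50m[48;2;255;150;50m [38;2;255;150;50m[48;2;31;31;45m🬃[38;2;35;35;50m[48;2;15;15;25m🬂[38;2;35;35;50m[48;2;15;15;25m🬂[38;2;35;35;50m[48;2;15;15;25m🬕[38;2;23;23;35m[48;2;255;150;50m🬬[38;2;35;35;50m[48;2;15;15;25m🬨[38;2;28;28;41m[48;2;255;150;50m🬆[38;2;255;150;50m[48;2;35;35;50m🬺[0m
[38;2;255;150;50m[48;2;23;23;35m🬀[38;2;15;15;25m[48;2;35;35;50m🬰[38;2;35;35;50m[48;2;15;15;25m🬛[38;2;255;150;50m[48;2;23;23;35m🬀[38;2;15;15;25m[48;2;35;35;50m🬐[38;2;15;15;25m[48;2;35;35;50m🬰[38;2;15;15;25m[48;2;35;35;50m🬰[38;2;35;35;50m[48;2;255;150;50m🬐[38;2;255;150;50m[48;2;255;150;50m [38;2;27;27;40m[48;2;255;150;50m🬸[38;2;23;23;35m[48;2;255;150;50m🬺[38;2;255;150;50m[48;2;21;21;33m🬆[0m
[38;2;15;15;25m[48;2;15;15;25m [38;2;15;15;25m[48;2;15;15;25m [38;2;35;35;50m[48;2;15;15;25m▌[38;2;15;15;25m[48;2;15;15;25m [38;2;15;15;25m[48;2;35;35;50m▌[38;2;15;15;25m[48;2;15;15;25m [38;2;15;15;25m[48;2;15;15;25m [38;2;35;35;50m[48;2;15;15;25m▌[38;2;255;150;50m[48;2;15;15;25m🬀[38;2;15;15;25m[48;2;35;35;50m▌[38;2;15;15;25m[48;2;15;15;25m [38;2;15;15;25m[48;2;15;15;25m [0m
</frame>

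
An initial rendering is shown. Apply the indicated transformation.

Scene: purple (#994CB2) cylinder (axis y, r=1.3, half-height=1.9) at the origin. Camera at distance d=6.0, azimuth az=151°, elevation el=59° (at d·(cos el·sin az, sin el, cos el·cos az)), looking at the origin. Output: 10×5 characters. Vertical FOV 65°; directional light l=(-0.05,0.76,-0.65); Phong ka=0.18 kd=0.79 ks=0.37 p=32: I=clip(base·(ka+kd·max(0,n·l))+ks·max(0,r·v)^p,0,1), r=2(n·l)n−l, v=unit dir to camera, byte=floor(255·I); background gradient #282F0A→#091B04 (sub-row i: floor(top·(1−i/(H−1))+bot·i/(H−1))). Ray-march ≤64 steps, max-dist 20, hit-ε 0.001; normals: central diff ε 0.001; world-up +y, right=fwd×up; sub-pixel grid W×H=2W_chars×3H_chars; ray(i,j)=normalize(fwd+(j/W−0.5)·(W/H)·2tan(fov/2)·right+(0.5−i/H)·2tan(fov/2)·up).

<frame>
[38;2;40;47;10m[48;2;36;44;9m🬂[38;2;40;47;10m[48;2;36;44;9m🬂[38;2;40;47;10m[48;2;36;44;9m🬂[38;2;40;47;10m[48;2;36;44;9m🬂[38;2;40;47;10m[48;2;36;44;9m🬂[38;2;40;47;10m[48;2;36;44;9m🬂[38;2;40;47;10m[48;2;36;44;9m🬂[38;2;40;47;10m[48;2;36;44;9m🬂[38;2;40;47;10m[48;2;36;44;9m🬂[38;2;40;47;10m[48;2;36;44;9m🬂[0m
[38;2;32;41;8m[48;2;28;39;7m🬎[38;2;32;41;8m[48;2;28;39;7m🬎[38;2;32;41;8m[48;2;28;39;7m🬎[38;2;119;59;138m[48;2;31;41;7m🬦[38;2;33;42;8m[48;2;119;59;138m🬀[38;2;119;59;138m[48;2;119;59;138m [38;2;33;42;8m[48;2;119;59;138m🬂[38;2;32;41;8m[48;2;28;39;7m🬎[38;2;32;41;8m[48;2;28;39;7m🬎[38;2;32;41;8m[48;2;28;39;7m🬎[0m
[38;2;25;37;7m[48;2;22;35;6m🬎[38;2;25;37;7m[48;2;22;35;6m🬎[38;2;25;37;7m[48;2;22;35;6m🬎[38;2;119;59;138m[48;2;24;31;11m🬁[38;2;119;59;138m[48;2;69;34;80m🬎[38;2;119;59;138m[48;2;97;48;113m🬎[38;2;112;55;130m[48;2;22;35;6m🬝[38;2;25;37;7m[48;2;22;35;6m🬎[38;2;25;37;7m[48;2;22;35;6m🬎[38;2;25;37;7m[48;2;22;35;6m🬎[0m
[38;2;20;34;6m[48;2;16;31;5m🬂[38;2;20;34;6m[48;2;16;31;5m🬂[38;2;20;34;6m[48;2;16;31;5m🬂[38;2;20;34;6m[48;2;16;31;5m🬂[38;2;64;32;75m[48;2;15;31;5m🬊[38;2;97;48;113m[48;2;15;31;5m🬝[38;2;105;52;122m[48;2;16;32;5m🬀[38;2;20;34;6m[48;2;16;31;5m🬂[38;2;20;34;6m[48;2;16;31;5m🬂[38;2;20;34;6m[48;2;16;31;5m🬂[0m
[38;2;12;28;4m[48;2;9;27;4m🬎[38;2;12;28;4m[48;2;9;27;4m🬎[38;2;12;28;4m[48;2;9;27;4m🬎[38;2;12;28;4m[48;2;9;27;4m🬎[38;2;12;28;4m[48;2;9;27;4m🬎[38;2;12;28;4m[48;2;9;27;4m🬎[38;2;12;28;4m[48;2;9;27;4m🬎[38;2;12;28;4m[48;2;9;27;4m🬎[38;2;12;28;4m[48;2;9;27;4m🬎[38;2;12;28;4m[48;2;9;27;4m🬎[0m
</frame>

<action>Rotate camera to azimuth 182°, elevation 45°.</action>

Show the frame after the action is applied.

<frame>
[38;2;40;47;10m[48;2;36;44;9m🬂[38;2;40;47;10m[48;2;36;44;9m🬂[38;2;40;47;10m[48;2;36;44;9m🬂[38;2;40;47;10m[48;2;36;44;9m🬂[38;2;40;47;10m[48;2;36;44;9m🬂[38;2;40;47;10m[48;2;36;44;9m🬂[38;2;40;47;10m[48;2;36;44;9m🬂[38;2;40;47;10m[48;2;36;44;9m🬂[38;2;40;47;10m[48;2;36;44;9m🬂[38;2;40;47;10m[48;2;36;44;9m🬂[0m
[38;2;32;41;8m[48;2;28;39;7m🬎[38;2;32;41;8m[48;2;28;39;7m🬎[38;2;32;41;8m[48;2;28;39;7m🬎[38;2;119;59;138m[48;2;31;41;7m🬦[38;2;33;42;8m[48;2;119;59;138m🬀[38;2;119;59;138m[48;2;119;59;138m [38;2;33;42;8m[48;2;119;59;138m🬂[38;2;32;41;8m[48;2;28;39;7m🬎[38;2;32;41;8m[48;2;28;39;7m🬎[38;2;32;41;8m[48;2;28;39;7m🬎[0m
[38;2;25;37;7m[48;2;22;35;6m🬎[38;2;25;37;7m[48;2;22;35;6m🬎[38;2;25;37;7m[48;2;22;35;6m🬎[38;2;57;28;66m[48;2;23;36;6m🬁[38;2;119;59;138m[48;2;94;46;110m🬁[38;2;119;59;138m[48;2;104;51;121m🬂[38;2;86;42;100m[48;2;23;36;6m🬕[38;2;25;37;7m[48;2;22;35;6m🬎[38;2;25;37;7m[48;2;22;35;6m🬎[38;2;25;37;7m[48;2;22;35;6m🬎[0m
[38;2;20;34;6m[48;2;16;31;5m🬂[38;2;20;34;6m[48;2;16;31;5m🬂[38;2;20;34;6m[48;2;16;31;5m🬂[38;2;20;34;6m[48;2;16;31;5m🬂[38;2;89;44;104m[48;2;15;31;5m🬬[38;2;105;51;122m[48;2;101;50;118m🬕[38;2;80;39;93m[48;2;16;32;5m🬄[38;2;20;34;6m[48;2;16;31;5m🬂[38;2;20;34;6m[48;2;16;31;5m🬂[38;2;20;34;6m[48;2;16;31;5m🬂[0m
[38;2;12;28;4m[48;2;9;27;4m🬎[38;2;12;28;4m[48;2;9;27;4m🬎[38;2;12;28;4m[48;2;9;27;4m🬎[38;2;12;28;4m[48;2;9;27;4m🬎[38;2;12;28;4m[48;2;9;27;4m🬎[38;2;12;28;4m[48;2;9;27;4m🬎[38;2;12;28;4m[48;2;9;27;4m🬎[38;2;12;28;4m[48;2;9;27;4m🬎[38;2;12;28;4m[48;2;9;27;4m🬎[38;2;12;28;4m[48;2;9;27;4m🬎[0m
</frame>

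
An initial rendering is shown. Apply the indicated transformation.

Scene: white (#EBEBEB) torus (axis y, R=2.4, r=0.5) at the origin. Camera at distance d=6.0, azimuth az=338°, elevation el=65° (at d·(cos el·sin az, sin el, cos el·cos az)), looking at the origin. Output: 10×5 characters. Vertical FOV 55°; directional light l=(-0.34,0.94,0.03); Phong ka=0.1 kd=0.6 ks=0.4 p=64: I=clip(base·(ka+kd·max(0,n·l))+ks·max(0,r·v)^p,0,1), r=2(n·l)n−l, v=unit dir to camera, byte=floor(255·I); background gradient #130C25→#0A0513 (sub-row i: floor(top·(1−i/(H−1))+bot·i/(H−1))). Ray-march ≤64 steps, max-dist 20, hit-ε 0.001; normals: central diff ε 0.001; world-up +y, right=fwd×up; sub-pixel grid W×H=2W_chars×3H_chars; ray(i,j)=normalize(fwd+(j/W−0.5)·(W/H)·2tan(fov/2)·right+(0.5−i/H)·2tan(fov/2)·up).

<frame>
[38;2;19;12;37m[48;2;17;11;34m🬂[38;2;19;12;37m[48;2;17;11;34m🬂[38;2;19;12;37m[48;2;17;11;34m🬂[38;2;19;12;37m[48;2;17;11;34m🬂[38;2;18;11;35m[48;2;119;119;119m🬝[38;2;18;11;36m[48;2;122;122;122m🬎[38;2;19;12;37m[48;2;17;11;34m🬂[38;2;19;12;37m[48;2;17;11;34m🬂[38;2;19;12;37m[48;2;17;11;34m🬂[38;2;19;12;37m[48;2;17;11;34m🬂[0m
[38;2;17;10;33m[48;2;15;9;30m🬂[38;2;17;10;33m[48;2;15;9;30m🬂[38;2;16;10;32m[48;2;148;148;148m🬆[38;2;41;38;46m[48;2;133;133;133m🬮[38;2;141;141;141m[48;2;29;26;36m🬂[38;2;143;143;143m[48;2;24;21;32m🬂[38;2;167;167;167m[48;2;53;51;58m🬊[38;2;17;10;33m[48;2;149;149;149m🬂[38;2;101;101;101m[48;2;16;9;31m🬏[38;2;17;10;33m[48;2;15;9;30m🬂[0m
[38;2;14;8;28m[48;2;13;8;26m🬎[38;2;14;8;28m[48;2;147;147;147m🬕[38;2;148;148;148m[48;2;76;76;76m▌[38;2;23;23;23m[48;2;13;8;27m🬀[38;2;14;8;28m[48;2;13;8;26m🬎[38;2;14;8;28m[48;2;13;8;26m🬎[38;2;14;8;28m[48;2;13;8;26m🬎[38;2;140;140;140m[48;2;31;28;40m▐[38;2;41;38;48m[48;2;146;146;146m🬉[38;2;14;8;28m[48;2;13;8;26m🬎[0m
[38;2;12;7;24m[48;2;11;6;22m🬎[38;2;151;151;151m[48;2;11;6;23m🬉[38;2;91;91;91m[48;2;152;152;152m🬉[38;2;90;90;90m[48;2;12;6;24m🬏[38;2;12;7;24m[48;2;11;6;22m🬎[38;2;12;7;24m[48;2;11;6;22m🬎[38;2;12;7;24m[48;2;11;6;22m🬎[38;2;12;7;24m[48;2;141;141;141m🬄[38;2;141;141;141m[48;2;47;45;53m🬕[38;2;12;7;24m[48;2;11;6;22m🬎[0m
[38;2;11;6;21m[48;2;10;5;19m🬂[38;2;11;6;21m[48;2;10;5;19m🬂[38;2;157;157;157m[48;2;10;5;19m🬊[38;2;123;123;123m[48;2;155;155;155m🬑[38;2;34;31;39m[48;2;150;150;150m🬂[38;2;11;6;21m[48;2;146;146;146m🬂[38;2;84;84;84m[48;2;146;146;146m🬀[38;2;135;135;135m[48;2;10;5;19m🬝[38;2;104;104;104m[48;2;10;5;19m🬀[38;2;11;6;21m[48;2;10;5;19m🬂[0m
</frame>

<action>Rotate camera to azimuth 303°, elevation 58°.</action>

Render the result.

<frame>
[38;2;19;12;37m[48;2;17;11;34m🬂[38;2;19;12;37m[48;2;17;11;34m🬂[38;2;19;12;37m[48;2;17;11;34m🬂[38;2;19;12;37m[48;2;17;11;34m🬂[38;2;19;12;37m[48;2;17;11;34m🬂[38;2;19;12;37m[48;2;17;11;34m🬂[38;2;19;12;37m[48;2;17;11;34m🬂[38;2;19;12;37m[48;2;17;11;34m🬂[38;2;19;12;37m[48;2;17;11;34m🬂[38;2;19;12;37m[48;2;17;11;34m🬂[0m
[38;2;17;10;33m[48;2;15;9;30m🬂[38;2;17;10;33m[48;2;15;9;30m🬂[38;2;16;9;31m[48;2;153;153;153m🬝[38;2;36;32;44m[48;2;134;134;134m🬟[38;2;133;133;133m[48;2;15;9;30m🬎[38;2;132;132;132m[48;2;15;9;30m🬎[38;2;141;141;141m[48;2;51;48;58m🬎[38;2;155;155;155m[48;2;16;10;32m🬱[38;2;17;10;33m[48;2;15;9;30m🬂[38;2;17;10;33m[48;2;15;9;30m🬂[0m
[38;2;14;8;28m[48;2;13;8;26m🬎[38;2;14;8;28m[48;2;152;152;152m🬝[38;2;142;142;142m[48;2;76;76;76m🬕[38;2;37;37;37m[48;2;13;8;27m🬀[38;2;14;8;28m[48;2;13;8;26m🬎[38;2;14;8;28m[48;2;13;8;26m🬎[38;2;14;8;28m[48;2;13;8;26m🬎[38;2;125;125;125m[48;2;35;31;44m▐[38;2;148;148;148m[48;2;14;8;28m🬲[38;2;14;8;28m[48;2;13;8;26m🬎[0m
[38;2;12;7;24m[48;2;11;6;22m🬎[38;2;150;150;150m[48;2;11;6;23m🬉[38;2;97;97;97m[48;2;153;153;153m🬉[38;2;101;101;101m[48;2;12;6;24m🬏[38;2;12;7;24m[48;2;11;6;22m🬎[38;2;12;7;24m[48;2;11;6;22m🬎[38;2;12;7;24m[48;2;11;6;22m🬎[38;2;12;7;24m[48;2;128;128;128m🬄[38;2;142;142;142m[48;2;11;6;22m🬝[38;2;12;7;24m[48;2;11;6;22m🬎[0m
[38;2;11;6;21m[48;2;10;5;19m🬂[38;2;11;6;21m[48;2;10;5;19m🬂[38;2;155;155;155m[48;2;10;5;19m🬊[38;2;130;130;130m[48;2;158;158;158m🬑[38;2;47;44;52m[48;2;158;158;158m🬂[38;2;11;6;21m[48;2;156;156;156m🬂[38;2;94;94;94m[48;2;149;149;149m🬀[38;2;144;144;144m[48;2;10;5;19m🬝[38;2;128;128;128m[48;2;10;5;19m🬀[38;2;11;6;21m[48;2;10;5;19m🬂[0m
</frame>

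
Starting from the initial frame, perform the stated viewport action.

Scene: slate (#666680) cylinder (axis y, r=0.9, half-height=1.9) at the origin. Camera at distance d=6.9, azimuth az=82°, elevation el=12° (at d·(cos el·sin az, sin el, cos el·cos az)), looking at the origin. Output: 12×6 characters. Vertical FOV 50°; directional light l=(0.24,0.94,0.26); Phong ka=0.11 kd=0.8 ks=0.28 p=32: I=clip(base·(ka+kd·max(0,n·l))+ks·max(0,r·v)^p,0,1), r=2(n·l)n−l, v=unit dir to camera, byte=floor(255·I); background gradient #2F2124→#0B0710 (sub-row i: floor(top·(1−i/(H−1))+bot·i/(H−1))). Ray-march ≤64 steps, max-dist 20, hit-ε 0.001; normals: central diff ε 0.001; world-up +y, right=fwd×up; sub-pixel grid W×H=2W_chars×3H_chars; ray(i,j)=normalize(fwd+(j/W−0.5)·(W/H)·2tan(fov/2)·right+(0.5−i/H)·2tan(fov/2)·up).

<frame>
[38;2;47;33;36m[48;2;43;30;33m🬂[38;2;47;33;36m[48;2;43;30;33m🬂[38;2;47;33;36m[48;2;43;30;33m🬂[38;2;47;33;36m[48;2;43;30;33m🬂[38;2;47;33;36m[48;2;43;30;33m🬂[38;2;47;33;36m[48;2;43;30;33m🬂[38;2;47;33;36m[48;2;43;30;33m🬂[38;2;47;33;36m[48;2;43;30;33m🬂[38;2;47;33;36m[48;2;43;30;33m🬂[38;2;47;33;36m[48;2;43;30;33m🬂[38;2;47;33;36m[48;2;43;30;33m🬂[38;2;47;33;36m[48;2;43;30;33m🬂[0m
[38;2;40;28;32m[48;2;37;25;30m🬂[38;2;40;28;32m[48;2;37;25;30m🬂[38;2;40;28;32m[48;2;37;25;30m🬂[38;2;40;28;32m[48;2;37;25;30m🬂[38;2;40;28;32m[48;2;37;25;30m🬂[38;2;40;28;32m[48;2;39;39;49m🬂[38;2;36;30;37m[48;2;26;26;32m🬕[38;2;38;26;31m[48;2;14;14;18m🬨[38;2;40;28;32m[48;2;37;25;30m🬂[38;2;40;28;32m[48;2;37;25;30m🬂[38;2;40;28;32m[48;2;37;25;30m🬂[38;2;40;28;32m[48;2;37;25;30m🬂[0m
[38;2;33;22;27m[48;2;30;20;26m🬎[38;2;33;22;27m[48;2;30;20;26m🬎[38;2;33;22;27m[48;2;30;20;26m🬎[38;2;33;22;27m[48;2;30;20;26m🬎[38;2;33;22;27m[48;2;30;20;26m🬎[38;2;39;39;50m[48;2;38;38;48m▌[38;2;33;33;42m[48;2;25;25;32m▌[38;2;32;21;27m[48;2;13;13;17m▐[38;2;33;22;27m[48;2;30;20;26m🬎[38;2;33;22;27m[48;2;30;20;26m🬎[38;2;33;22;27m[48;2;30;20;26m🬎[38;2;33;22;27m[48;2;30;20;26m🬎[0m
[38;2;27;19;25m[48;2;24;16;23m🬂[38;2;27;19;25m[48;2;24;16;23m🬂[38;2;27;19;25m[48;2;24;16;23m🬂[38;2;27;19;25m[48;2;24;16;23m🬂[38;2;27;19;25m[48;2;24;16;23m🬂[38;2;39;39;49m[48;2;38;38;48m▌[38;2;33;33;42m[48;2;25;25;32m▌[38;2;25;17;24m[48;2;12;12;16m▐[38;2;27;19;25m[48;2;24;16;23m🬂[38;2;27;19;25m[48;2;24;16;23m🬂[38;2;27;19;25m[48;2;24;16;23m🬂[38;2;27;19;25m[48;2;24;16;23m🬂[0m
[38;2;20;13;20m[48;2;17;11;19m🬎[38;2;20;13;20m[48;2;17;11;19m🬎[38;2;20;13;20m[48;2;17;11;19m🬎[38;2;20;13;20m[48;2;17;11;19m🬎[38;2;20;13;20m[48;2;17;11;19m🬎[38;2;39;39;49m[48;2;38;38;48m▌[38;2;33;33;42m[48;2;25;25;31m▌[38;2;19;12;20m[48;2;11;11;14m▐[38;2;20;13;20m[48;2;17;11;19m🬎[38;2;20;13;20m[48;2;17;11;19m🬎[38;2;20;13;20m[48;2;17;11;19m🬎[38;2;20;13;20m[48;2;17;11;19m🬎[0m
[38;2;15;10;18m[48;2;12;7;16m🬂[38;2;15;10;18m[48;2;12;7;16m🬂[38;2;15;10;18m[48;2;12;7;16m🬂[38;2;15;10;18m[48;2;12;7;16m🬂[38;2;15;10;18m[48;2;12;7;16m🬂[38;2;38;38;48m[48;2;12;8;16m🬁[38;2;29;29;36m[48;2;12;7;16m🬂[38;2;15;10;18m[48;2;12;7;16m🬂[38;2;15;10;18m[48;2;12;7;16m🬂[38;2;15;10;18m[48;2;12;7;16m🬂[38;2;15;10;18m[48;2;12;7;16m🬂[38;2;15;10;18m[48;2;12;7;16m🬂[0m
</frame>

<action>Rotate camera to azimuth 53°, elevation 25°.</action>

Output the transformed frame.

<frame>
[38;2;47;33;36m[48;2;43;30;33m🬂[38;2;47;33;36m[48;2;43;30;33m🬂[38;2;47;33;36m[48;2;43;30;33m🬂[38;2;47;33;36m[48;2;43;30;33m🬂[38;2;47;33;36m[48;2;43;30;33m🬂[38;2;47;33;36m[48;2;43;30;33m🬂[38;2;47;33;36m[48;2;43;30;33m🬂[38;2;47;33;36m[48;2;43;30;33m🬂[38;2;47;33;36m[48;2;43;30;33m🬂[38;2;47;33;36m[48;2;43;30;33m🬂[38;2;47;33;36m[48;2;43;30;33m🬂[38;2;47;33;36m[48;2;43;30;33m🬂[0m
[38;2;40;28;32m[48;2;37;25;30m🬂[38;2;40;28;32m[48;2;37;25;30m🬂[38;2;40;28;32m[48;2;37;25;30m🬂[38;2;40;28;32m[48;2;37;25;30m🬂[38;2;40;28;32m[48;2;37;25;30m🬂[38;2;38;33;40m[48;2;87;87;110m🬴[38;2;38;32;39m[48;2;87;87;110m🬰[38;2;38;26;31m[48;2;29;29;37m🬨[38;2;40;28;32m[48;2;37;25;30m🬂[38;2;40;28;32m[48;2;37;25;30m🬂[38;2;40;28;32m[48;2;37;25;30m🬂[38;2;40;28;32m[48;2;37;25;30m🬂[0m
[38;2;33;22;27m[48;2;30;20;26m🬎[38;2;33;22;27m[48;2;30;20;26m🬎[38;2;33;22;27m[48;2;30;20;26m🬎[38;2;33;22;27m[48;2;30;20;26m🬎[38;2;33;22;27m[48;2;30;20;26m🬎[38;2;39;39;49m[48;2;35;35;44m▐[38;2;39;39;49m[48;2;36;36;45m▌[38;2;28;28;35m[48;2;32;21;27m▌[38;2;33;22;27m[48;2;30;20;26m🬎[38;2;33;22;27m[48;2;30;20;26m🬎[38;2;33;22;27m[48;2;30;20;26m🬎[38;2;33;22;27m[48;2;30;20;26m🬎[0m
[38;2;27;19;25m[48;2;24;16;23m🬂[38;2;27;19;25m[48;2;24;16;23m🬂[38;2;27;19;25m[48;2;24;16;23m🬂[38;2;27;19;25m[48;2;24;16;23m🬂[38;2;27;19;25m[48;2;24;16;23m🬂[38;2;39;39;49m[48;2;33;33;42m▐[38;2;39;39;49m[48;2;35;35;44m▌[38;2;26;26;33m[48;2;25;17;24m▌[38;2;27;19;25m[48;2;24;16;23m🬂[38;2;27;19;25m[48;2;24;16;23m🬂[38;2;27;19;25m[48;2;24;16;23m🬂[38;2;27;19;25m[48;2;24;16;23m🬂[0m
[38;2;20;13;20m[48;2;17;11;19m🬎[38;2;20;13;20m[48;2;17;11;19m🬎[38;2;20;13;20m[48;2;17;11;19m🬎[38;2;20;13;20m[48;2;17;11;19m🬎[38;2;20;13;20m[48;2;17;11;19m🬎[38;2;39;39;49m[48;2;32;32;40m▐[38;2;39;39;49m[48;2;35;35;44m▌[38;2;23;23;29m[48;2;19;12;20m▌[38;2;20;13;20m[48;2;17;11;19m🬎[38;2;20;13;20m[48;2;17;11;19m🬎[38;2;20;13;20m[48;2;17;11;19m🬎[38;2;20;13;20m[48;2;17;11;19m🬎[0m
[38;2;15;10;18m[48;2;12;7;16m🬂[38;2;15;10;18m[48;2;12;7;16m🬂[38;2;15;10;18m[48;2;12;7;16m🬂[38;2;15;10;18m[48;2;12;7;16m🬂[38;2;15;10;18m[48;2;12;7;16m🬂[38;2;15;10;18m[48;2;12;7;16m🬂[38;2;15;10;18m[48;2;12;7;16m🬂[38;2;15;10;18m[48;2;12;7;16m🬂[38;2;15;10;18m[48;2;12;7;16m🬂[38;2;15;10;18m[48;2;12;7;16m🬂[38;2;15;10;18m[48;2;12;7;16m🬂[38;2;15;10;18m[48;2;12;7;16m🬂[0m
</frame>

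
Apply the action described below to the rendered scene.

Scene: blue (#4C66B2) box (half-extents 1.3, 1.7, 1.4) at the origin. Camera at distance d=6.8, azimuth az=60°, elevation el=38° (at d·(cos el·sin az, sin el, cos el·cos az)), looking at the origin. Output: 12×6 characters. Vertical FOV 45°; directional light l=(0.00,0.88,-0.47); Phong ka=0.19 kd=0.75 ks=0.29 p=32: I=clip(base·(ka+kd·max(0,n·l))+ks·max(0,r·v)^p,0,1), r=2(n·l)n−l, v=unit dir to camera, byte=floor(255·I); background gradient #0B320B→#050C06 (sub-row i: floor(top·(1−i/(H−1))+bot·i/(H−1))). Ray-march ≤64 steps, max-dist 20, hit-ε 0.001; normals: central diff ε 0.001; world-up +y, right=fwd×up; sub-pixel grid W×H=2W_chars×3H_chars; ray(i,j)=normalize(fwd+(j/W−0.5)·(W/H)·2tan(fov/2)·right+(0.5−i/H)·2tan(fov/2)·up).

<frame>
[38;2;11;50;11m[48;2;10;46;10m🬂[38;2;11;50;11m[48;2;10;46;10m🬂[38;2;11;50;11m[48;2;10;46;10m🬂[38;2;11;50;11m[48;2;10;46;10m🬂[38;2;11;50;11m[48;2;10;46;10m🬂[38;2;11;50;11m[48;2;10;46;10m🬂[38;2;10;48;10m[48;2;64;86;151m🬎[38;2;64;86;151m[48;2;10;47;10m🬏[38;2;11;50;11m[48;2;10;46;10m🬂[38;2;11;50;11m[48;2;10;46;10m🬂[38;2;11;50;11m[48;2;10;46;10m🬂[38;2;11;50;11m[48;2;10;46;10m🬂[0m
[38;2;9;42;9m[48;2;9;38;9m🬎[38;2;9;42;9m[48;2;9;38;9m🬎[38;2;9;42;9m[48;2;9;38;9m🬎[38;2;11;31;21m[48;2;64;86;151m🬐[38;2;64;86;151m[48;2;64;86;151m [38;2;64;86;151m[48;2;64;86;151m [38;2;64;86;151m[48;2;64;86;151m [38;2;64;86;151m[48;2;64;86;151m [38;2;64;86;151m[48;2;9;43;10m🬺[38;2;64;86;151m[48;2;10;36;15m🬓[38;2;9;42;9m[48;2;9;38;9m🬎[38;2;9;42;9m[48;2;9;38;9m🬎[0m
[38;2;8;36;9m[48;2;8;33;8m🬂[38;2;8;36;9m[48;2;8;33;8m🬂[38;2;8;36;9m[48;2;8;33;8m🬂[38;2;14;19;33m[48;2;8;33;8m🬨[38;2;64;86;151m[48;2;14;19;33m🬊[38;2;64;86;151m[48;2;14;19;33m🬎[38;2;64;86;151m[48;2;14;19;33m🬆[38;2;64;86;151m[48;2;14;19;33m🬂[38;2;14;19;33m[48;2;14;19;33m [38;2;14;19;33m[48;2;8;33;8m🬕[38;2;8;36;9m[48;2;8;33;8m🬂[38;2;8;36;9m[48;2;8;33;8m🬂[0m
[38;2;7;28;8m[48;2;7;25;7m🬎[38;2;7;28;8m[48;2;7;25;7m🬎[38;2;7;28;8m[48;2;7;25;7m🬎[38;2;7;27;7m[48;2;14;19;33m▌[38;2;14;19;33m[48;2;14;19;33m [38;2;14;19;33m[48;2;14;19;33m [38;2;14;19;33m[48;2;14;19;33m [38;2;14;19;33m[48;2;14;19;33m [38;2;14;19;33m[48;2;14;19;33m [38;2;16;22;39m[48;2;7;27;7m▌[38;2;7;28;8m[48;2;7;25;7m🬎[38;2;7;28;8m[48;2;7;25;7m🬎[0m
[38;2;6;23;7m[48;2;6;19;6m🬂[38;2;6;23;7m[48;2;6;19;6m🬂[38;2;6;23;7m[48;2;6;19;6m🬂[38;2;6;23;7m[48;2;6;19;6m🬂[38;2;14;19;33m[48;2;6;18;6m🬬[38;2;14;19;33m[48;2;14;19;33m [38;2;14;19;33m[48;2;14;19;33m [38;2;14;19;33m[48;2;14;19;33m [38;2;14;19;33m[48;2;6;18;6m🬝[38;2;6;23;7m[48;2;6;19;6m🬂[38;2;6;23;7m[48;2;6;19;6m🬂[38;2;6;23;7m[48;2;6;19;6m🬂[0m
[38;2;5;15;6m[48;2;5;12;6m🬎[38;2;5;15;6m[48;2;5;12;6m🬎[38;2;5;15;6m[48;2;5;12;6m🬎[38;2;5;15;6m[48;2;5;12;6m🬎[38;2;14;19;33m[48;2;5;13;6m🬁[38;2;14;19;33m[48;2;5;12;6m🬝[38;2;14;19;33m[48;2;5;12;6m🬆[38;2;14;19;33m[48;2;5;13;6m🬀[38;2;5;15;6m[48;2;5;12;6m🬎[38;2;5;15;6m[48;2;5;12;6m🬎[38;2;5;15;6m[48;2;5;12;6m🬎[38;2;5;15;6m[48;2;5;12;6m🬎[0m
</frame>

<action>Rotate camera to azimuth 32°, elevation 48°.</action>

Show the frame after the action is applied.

<frame>
[38;2;11;50;11m[48;2;10;46;10m🬂[38;2;11;50;11m[48;2;10;46;10m🬂[38;2;11;50;11m[48;2;10;46;10m🬂[38;2;11;50;11m[48;2;10;46;10m🬂[38;2;11;50;11m[48;2;10;46;10m🬂[38;2;10;49;10m[48;2;64;86;151m🬆[38;2;10;48;10m[48;2;64;86;151m🬎[38;2;64;86;151m[48;2;10;47;10m🬏[38;2;11;50;11m[48;2;10;46;10m🬂[38;2;11;50;11m[48;2;10;46;10m🬂[38;2;11;50;11m[48;2;10;46;10m🬂[38;2;11;50;11m[48;2;10;46;10m🬂[0m
[38;2;9;42;9m[48;2;9;38;9m🬎[38;2;9;42;9m[48;2;9;38;9m🬎[38;2;9;42;9m[48;2;9;38;9m🬎[38;2;9;42;9m[48;2;64;86;151m🬆[38;2;9;43;10m[48;2;64;86;151m🬀[38;2;64;86;151m[48;2;64;86;151m [38;2;64;86;151m[48;2;65;87;151m🬎[38;2;64;86;151m[48;2;65;87;151m🬂[38;2;64;86;151m[48;2;65;87;152m🬆[38;2;65;87;152m[48;2;10;36;14m🬃[38;2;9;42;9m[48;2;9;38;9m🬎[38;2;9;42;9m[48;2;9;38;9m🬎[0m
[38;2;8;36;9m[48;2;8;33;8m🬂[38;2;8;36;9m[48;2;8;33;8m🬂[38;2;64;86;151m[48;2;9;30;13m🬁[38;2;64;86;151m[48;2;14;19;33m🬊[38;2;14;19;33m[48;2;64;86;151m🬏[38;2;64;87;151m[48;2;66;88;153m🬝[38;2;65;88;152m[48;2;68;90;154m🬎[38;2;67;89;153m[48;2;71;93;158m🬎[38;2;14;19;33m[48;2;68;90;155m🬷[38;2;14;19;33m[48;2;8;33;8m🬀[38;2;8;36;9m[48;2;8;33;8m🬂[38;2;8;36;9m[48;2;8;33;8m🬂[0m
[38;2;7;28;8m[48;2;7;25;7m🬎[38;2;7;28;8m[48;2;7;25;7m🬎[38;2;7;28;8m[48;2;7;25;7m🬎[38;2;14;19;33m[48;2;7;25;7m🬬[38;2;14;19;33m[48;2;14;19;33m [38;2;14;19;33m[48;2;14;19;33m [38;2;70;92;157m[48;2;14;19;33m🬂[38;2;14;19;33m[48;2;76;99;163m🬷[38;2;14;19;33m[48;2;7;25;7m🬝[38;2;7;28;8m[48;2;7;25;7m🬎[38;2;7;28;8m[48;2;7;25;7m🬎[38;2;7;28;8m[48;2;7;25;7m🬎[0m
[38;2;6;23;7m[48;2;6;19;6m🬂[38;2;6;23;7m[48;2;6;19;6m🬂[38;2;6;23;7m[48;2;6;19;6m🬂[38;2;14;19;33m[48;2;6;19;6m🬉[38;2;14;19;33m[48;2;6;18;6m🬬[38;2;14;19;33m[48;2;14;19;33m [38;2;14;19;33m[48;2;14;19;33m [38;2;14;19;33m[48;2;6;18;6m🬝[38;2;14;19;33m[48;2;6;19;6m🬀[38;2;6;23;7m[48;2;6;19;6m🬂[38;2;6;23;7m[48;2;6;19;6m🬂[38;2;6;23;7m[48;2;6;19;6m🬂[0m
[38;2;5;15;6m[48;2;5;12;6m🬎[38;2;5;15;6m[48;2;5;12;6m🬎[38;2;5;15;6m[48;2;5;12;6m🬎[38;2;5;15;6m[48;2;5;12;6m🬎[38;2;5;15;6m[48;2;5;12;6m🬎[38;2;14;19;33m[48;2;5;13;6m🬂[38;2;14;19;33m[48;2;5;12;6m🬎[38;2;14;19;33m[48;2;5;13;6m🬀[38;2;5;15;6m[48;2;5;12;6m🬎[38;2;5;15;6m[48;2;5;12;6m🬎[38;2;5;15;6m[48;2;5;12;6m🬎[38;2;5;15;6m[48;2;5;12;6m🬎[0m
</frame>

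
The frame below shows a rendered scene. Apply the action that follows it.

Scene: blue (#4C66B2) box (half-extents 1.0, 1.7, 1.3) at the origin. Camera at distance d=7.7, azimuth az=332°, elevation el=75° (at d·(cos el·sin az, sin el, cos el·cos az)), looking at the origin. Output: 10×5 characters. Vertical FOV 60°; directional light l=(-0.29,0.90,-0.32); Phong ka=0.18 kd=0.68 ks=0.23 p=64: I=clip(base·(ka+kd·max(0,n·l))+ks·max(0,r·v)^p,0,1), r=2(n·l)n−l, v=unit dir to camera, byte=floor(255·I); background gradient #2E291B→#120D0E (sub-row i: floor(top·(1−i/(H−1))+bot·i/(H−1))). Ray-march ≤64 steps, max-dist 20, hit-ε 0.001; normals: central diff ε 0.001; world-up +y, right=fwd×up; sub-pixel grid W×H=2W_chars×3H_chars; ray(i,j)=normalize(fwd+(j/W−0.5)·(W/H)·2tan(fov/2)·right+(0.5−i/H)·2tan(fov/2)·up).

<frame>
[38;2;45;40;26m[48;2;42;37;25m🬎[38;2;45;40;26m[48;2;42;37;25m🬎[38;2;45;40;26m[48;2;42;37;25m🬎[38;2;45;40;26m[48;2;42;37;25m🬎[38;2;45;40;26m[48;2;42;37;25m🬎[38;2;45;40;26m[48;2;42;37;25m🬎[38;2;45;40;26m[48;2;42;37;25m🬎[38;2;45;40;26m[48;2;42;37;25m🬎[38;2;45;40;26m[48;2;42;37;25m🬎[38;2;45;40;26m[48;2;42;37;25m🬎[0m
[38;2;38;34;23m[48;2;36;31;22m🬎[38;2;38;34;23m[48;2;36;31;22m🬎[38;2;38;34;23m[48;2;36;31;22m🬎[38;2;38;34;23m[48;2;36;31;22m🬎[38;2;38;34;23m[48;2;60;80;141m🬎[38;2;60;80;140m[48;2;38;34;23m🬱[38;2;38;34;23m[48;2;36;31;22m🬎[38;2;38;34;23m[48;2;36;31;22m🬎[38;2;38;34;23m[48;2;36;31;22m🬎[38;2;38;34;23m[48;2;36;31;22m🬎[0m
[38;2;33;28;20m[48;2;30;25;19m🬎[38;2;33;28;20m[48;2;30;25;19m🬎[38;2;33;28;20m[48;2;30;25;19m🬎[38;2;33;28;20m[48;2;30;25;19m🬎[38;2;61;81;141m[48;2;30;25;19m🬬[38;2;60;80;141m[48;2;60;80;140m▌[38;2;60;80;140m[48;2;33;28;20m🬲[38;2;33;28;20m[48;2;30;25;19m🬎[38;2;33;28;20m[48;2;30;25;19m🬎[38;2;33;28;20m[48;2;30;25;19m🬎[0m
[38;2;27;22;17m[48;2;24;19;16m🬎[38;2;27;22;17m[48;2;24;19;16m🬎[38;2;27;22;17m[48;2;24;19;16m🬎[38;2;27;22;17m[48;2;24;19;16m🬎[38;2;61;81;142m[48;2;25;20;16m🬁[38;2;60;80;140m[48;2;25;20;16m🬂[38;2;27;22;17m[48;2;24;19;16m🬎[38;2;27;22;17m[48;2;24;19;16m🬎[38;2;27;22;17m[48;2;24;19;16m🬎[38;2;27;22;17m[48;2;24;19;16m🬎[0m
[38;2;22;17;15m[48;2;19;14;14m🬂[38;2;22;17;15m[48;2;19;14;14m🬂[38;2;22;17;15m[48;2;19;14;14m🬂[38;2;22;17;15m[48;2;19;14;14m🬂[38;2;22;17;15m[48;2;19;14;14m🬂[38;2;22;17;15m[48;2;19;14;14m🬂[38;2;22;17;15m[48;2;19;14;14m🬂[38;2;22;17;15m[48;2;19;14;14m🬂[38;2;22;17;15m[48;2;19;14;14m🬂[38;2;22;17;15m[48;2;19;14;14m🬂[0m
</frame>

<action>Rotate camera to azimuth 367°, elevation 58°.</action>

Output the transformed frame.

<frame>
[38;2;45;40;26m[48;2;42;37;25m🬎[38;2;45;40;26m[48;2;42;37;25m🬎[38;2;45;40;26m[48;2;42;37;25m🬎[38;2;45;40;26m[48;2;42;37;25m🬎[38;2;45;40;26m[48;2;42;37;25m🬎[38;2;45;40;26m[48;2;42;37;25m🬎[38;2;45;40;26m[48;2;42;37;25m🬎[38;2;45;40;26m[48;2;42;37;25m🬎[38;2;45;40;26m[48;2;42;37;25m🬎[38;2;45;40;26m[48;2;42;37;25m🬎[0m
[38;2;38;34;23m[48;2;36;31;22m🬎[38;2;38;34;23m[48;2;36;31;22m🬎[38;2;38;34;23m[48;2;36;31;22m🬎[38;2;38;34;23m[48;2;36;31;22m🬎[38;2;60;80;141m[48;2;38;33;23m🬦[38;2;39;35;24m[48;2;60;80;140m🬂[38;2;60;80;140m[48;2;38;33;23m🬓[38;2;38;34;23m[48;2;36;31;22m🬎[38;2;38;34;23m[48;2;36;31;22m🬎[38;2;38;34;23m[48;2;36;31;22m🬎[0m
[38;2;33;28;20m[48;2;30;25;19m🬎[38;2;33;28;20m[48;2;30;25;19m🬎[38;2;33;28;20m[48;2;30;25;19m🬎[38;2;33;28;20m[48;2;30;25;19m🬎[38;2;63;84;144m[48;2;13;18;32m🬎[38;2;60;81;141m[48;2;13;18;32m🬬[38;2;60;80;140m[48;2;31;26;19m🬄[38;2;33;28;20m[48;2;30;25;19m🬎[38;2;33;28;20m[48;2;30;25;19m🬎[38;2;33;28;20m[48;2;30;25;19m🬎[0m
[38;2;27;22;17m[48;2;24;19;16m🬎[38;2;27;22;17m[48;2;24;19;16m🬎[38;2;27;22;17m[48;2;24;19;16m🬎[38;2;27;22;17m[48;2;24;19;16m🬎[38;2;13;18;32m[48;2;24;19;16m🬊[38;2;13;18;32m[48;2;24;19;16m🬎[38;2;27;22;17m[48;2;24;19;16m🬎[38;2;27;22;17m[48;2;24;19;16m🬎[38;2;27;22;17m[48;2;24;19;16m🬎[38;2;27;22;17m[48;2;24;19;16m🬎[0m
[38;2;22;17;15m[48;2;19;14;14m🬂[38;2;22;17;15m[48;2;19;14;14m🬂[38;2;22;17;15m[48;2;19;14;14m🬂[38;2;22;17;15m[48;2;19;14;14m🬂[38;2;22;17;15m[48;2;19;14;14m🬂[38;2;22;17;15m[48;2;19;14;14m🬂[38;2;22;17;15m[48;2;19;14;14m🬂[38;2;22;17;15m[48;2;19;14;14m🬂[38;2;22;17;15m[48;2;19;14;14m🬂[38;2;22;17;15m[48;2;19;14;14m🬂[0m
</frame>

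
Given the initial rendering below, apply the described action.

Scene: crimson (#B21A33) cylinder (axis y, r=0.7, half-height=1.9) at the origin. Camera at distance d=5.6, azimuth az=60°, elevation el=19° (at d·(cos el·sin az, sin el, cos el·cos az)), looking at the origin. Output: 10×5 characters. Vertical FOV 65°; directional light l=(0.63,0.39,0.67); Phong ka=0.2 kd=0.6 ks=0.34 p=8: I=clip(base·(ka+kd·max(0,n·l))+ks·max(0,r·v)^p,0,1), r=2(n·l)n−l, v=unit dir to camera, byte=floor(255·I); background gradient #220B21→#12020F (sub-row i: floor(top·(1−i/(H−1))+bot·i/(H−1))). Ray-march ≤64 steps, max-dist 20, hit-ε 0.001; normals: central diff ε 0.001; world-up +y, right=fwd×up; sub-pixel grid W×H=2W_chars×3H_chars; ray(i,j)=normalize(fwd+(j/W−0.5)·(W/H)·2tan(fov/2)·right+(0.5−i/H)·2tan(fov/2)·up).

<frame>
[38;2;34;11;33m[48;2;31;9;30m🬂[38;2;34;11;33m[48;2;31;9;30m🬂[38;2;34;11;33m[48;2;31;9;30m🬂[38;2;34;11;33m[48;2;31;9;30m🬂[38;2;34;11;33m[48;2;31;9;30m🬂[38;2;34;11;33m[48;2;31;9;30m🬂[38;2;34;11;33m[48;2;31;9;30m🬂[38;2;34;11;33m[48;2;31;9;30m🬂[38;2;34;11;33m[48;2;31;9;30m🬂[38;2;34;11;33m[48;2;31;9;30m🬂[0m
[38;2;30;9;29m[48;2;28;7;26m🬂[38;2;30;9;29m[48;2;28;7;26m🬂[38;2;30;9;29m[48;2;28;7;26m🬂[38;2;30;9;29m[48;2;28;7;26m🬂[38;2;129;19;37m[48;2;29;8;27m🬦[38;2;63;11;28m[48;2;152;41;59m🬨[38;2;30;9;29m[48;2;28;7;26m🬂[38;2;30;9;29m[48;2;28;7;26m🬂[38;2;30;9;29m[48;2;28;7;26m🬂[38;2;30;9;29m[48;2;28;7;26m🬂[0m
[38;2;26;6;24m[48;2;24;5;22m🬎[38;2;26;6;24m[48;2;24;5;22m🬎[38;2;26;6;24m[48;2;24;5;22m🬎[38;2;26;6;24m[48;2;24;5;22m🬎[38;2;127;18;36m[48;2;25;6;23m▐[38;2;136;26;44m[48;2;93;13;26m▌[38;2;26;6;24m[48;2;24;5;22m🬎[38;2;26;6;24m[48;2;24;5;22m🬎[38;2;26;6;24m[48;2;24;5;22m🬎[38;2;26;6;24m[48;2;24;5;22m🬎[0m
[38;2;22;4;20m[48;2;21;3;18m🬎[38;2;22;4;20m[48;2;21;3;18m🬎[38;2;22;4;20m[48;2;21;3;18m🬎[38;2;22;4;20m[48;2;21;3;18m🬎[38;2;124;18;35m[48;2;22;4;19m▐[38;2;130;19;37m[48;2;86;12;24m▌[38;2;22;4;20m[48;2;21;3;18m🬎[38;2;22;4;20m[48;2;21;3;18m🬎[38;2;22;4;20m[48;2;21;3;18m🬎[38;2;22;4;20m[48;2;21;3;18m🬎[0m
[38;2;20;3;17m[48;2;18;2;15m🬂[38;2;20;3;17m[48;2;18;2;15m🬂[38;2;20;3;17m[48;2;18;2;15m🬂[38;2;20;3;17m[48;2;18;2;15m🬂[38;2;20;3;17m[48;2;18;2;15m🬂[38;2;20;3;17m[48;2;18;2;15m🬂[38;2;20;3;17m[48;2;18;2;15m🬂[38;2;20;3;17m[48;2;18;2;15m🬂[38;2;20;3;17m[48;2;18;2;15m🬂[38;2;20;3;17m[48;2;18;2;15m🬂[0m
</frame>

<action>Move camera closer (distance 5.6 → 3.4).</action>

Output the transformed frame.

<frame>
[38;2;34;11;33m[48;2;31;9;30m🬂[38;2;34;11;33m[48;2;31;9;30m🬂[38;2;34;11;33m[48;2;31;9;30m🬂[38;2;95;13;27m[48;2;32;9;31m🬁[38;2;178;64;82m[48;2;129;18;36m▐[38;2;179;68;86m[48;2;120;18;35m▌[38;2;96;13;27m[48;2;35;8;24m▌[38;2;34;11;33m[48;2;31;9;30m🬂[38;2;34;11;33m[48;2;31;9;30m🬂[38;2;34;11;33m[48;2;31;9;30m🬂[0m
[38;2;30;9;29m[48;2;28;7;26m🬂[38;2;30;9;29m[48;2;28;7;26m🬂[38;2;30;9;29m[48;2;28;7;26m🬂[38;2;30;9;29m[48;2;28;7;26m🬂[38;2;153;39;58m[48;2;126;18;36m▐[38;2;156;45;63m[48;2;117;17;33m▌[38;2;91;13;25m[48;2;29;8;27m▌[38;2;30;9;29m[48;2;28;7;26m🬂[38;2;30;9;29m[48;2;28;7;26m🬂[38;2;30;9;29m[48;2;28;7;26m🬂[0m
[38;2;26;6;24m[48;2;24;5;22m🬎[38;2;26;6;24m[48;2;24;5;22m🬎[38;2;26;6;24m[48;2;24;5;22m🬎[38;2;26;6;24m[48;2;24;5;22m🬎[38;2;137;23;42m[48;2;123;17;34m▐[38;2;136;26;44m[48;2;115;16;32m▌[38;2;84;11;24m[48;2;25;6;23m▌[38;2;26;6;24m[48;2;24;5;22m🬎[38;2;26;6;24m[48;2;24;5;22m🬎[38;2;26;6;24m[48;2;24;5;22m🬎[0m
[38;2;22;4;20m[48;2;21;3;18m🬎[38;2;22;4;20m[48;2;21;3;18m🬎[38;2;22;4;20m[48;2;21;3;18m🬎[38;2;22;4;20m[48;2;21;3;18m🬎[38;2;133;19;38m[48;2;117;16;33m▐[38;2;130;19;37m[48;2;113;16;32m▌[38;2;73;10;20m[48;2;22;4;19m▌[38;2;22;4;20m[48;2;21;3;18m🬎[38;2;22;4;20m[48;2;21;3;18m🬎[38;2;22;4;20m[48;2;21;3;18m🬎[0m
[38;2;20;3;17m[48;2;18;2;15m🬂[38;2;20;3;17m[48;2;18;2;15m🬂[38;2;20;3;17m[48;2;18;2;15m🬂[38;2;20;3;17m[48;2;18;2;15m🬂[38;2;122;17;35m[48;2;18;2;15m🬬[38;2;129;18;37m[48;2;110;16;31m▌[38;2;59;8;16m[48;2;18;2;15m🬄[38;2;20;3;17m[48;2;18;2;15m🬂[38;2;20;3;17m[48;2;18;2;15m🬂[38;2;20;3;17m[48;2;18;2;15m🬂[0m
</frame>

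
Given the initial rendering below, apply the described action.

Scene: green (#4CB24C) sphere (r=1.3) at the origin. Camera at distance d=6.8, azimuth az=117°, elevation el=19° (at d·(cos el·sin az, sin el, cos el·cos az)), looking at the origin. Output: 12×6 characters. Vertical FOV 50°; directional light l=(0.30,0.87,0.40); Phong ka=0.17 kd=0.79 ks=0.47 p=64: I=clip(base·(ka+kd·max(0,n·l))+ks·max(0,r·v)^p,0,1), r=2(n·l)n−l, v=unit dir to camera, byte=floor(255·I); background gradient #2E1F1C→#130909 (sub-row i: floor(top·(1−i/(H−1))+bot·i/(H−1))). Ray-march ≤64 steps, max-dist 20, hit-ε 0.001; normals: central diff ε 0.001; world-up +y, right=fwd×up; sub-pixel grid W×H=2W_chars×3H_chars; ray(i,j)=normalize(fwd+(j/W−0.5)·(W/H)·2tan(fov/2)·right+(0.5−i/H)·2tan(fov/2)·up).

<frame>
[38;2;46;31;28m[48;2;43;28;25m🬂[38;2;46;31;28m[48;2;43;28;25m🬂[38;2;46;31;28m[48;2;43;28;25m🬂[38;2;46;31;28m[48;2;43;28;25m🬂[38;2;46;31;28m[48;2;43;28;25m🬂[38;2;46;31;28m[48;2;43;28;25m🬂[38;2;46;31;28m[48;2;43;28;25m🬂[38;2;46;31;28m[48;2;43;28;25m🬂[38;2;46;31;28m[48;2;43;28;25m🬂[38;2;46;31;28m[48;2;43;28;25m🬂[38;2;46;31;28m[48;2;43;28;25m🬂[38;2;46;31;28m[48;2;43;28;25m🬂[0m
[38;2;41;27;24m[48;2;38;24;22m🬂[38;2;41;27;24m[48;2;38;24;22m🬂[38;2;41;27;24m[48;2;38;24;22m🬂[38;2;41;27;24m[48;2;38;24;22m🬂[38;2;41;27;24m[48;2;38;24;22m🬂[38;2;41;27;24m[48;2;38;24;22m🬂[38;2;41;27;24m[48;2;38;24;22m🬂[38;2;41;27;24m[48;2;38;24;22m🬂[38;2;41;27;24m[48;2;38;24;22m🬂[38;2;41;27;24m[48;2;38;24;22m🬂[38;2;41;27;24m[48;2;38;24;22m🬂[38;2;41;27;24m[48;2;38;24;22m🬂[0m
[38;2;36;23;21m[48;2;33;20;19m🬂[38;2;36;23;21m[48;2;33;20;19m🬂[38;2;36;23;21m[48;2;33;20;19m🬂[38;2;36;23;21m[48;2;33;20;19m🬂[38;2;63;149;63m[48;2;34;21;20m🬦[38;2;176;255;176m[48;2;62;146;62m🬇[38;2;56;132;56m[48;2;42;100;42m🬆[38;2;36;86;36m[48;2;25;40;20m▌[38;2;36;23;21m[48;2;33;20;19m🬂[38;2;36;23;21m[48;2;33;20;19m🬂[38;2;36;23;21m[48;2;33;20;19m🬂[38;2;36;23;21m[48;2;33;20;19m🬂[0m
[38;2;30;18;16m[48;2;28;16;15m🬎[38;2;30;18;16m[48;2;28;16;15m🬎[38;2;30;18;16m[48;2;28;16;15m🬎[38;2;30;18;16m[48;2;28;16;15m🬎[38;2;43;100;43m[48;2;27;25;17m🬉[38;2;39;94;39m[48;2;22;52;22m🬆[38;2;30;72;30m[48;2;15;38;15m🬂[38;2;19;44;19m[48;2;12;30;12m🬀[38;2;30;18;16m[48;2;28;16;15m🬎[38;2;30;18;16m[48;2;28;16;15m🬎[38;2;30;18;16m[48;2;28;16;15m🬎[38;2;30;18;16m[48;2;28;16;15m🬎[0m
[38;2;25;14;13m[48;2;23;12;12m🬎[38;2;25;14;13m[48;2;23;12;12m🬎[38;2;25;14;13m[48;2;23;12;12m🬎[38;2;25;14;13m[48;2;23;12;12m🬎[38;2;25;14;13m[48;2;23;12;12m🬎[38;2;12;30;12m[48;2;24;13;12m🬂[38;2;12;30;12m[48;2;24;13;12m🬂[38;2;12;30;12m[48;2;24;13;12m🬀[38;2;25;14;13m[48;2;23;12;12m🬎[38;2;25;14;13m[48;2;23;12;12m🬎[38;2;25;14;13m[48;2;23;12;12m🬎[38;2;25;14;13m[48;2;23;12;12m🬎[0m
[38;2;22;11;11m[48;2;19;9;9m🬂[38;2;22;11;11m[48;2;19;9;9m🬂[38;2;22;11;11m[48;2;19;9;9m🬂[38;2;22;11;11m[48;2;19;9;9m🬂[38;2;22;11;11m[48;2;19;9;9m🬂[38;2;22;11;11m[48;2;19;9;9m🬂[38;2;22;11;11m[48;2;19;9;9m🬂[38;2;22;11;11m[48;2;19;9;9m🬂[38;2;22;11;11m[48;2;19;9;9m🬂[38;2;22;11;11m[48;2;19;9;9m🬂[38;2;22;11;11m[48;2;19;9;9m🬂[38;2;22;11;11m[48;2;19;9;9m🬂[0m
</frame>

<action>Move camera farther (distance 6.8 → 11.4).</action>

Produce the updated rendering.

<frame>
[38;2;46;31;28m[48;2;43;28;25m🬂[38;2;46;31;28m[48;2;43;28;25m🬂[38;2;46;31;28m[48;2;43;28;25m🬂[38;2;46;31;28m[48;2;43;28;25m🬂[38;2;46;31;28m[48;2;43;28;25m🬂[38;2;46;31;28m[48;2;43;28;25m🬂[38;2;46;31;28m[48;2;43;28;25m🬂[38;2;46;31;28m[48;2;43;28;25m🬂[38;2;46;31;28m[48;2;43;28;25m🬂[38;2;46;31;28m[48;2;43;28;25m🬂[38;2;46;31;28m[48;2;43;28;25m🬂[38;2;46;31;28m[48;2;43;28;25m🬂[0m
[38;2;41;27;24m[48;2;38;24;22m🬂[38;2;41;27;24m[48;2;38;24;22m🬂[38;2;41;27;24m[48;2;38;24;22m🬂[38;2;41;27;24m[48;2;38;24;22m🬂[38;2;41;27;24m[48;2;38;24;22m🬂[38;2;41;27;24m[48;2;38;24;22m🬂[38;2;41;27;24m[48;2;38;24;22m🬂[38;2;41;27;24m[48;2;38;24;22m🬂[38;2;41;27;24m[48;2;38;24;22m🬂[38;2;41;27;24m[48;2;38;24;22m🬂[38;2;41;27;24m[48;2;38;24;22m🬂[38;2;41;27;24m[48;2;38;24;22m🬂[0m
[38;2;36;23;21m[48;2;33;20;19m🬂[38;2;36;23;21m[48;2;33;20;19m🬂[38;2;36;23;21m[48;2;33;20;19m🬂[38;2;36;23;21m[48;2;33;20;19m🬂[38;2;36;23;21m[48;2;33;20;19m🬂[38;2;34;21;20m[48;2;82;166;82m🬝[38;2;58;137;58m[48;2;36;39;25m🬓[38;2;36;23;21m[48;2;33;20;19m🬂[38;2;36;23;21m[48;2;33;20;19m🬂[38;2;36;23;21m[48;2;33;20;19m🬂[38;2;36;23;21m[48;2;33;20;19m🬂[38;2;36;23;21m[48;2;33;20;19m🬂[0m
[38;2;30;18;16m[48;2;28;16;15m🬎[38;2;30;18;16m[48;2;28;16;15m🬎[38;2;30;18;16m[48;2;28;16;15m🬎[38;2;30;18;16m[48;2;28;16;15m🬎[38;2;30;18;16m[48;2;28;16;15m🬎[38;2;46;110;46m[48;2;27;26;17m🬂[38;2;34;81;34m[48;2;17;31;14m🬀[38;2;12;30;12m[48;2;29;17;15m🬀[38;2;30;18;16m[48;2;28;16;15m🬎[38;2;30;18;16m[48;2;28;16;15m🬎[38;2;30;18;16m[48;2;28;16;15m🬎[38;2;30;18;16m[48;2;28;16;15m🬎[0m
[38;2;25;14;13m[48;2;23;12;12m🬎[38;2;25;14;13m[48;2;23;12;12m🬎[38;2;25;14;13m[48;2;23;12;12m🬎[38;2;25;14;13m[48;2;23;12;12m🬎[38;2;25;14;13m[48;2;23;12;12m🬎[38;2;25;14;13m[48;2;23;12;12m🬎[38;2;25;14;13m[48;2;23;12;12m🬎[38;2;25;14;13m[48;2;23;12;12m🬎[38;2;25;14;13m[48;2;23;12;12m🬎[38;2;25;14;13m[48;2;23;12;12m🬎[38;2;25;14;13m[48;2;23;12;12m🬎[38;2;25;14;13m[48;2;23;12;12m🬎[0m
[38;2;22;11;11m[48;2;19;9;9m🬂[38;2;22;11;11m[48;2;19;9;9m🬂[38;2;22;11;11m[48;2;19;9;9m🬂[38;2;22;11;11m[48;2;19;9;9m🬂[38;2;22;11;11m[48;2;19;9;9m🬂[38;2;22;11;11m[48;2;19;9;9m🬂[38;2;22;11;11m[48;2;19;9;9m🬂[38;2;22;11;11m[48;2;19;9;9m🬂[38;2;22;11;11m[48;2;19;9;9m🬂[38;2;22;11;11m[48;2;19;9;9m🬂[38;2;22;11;11m[48;2;19;9;9m🬂[38;2;22;11;11m[48;2;19;9;9m🬂[0m
</frame>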